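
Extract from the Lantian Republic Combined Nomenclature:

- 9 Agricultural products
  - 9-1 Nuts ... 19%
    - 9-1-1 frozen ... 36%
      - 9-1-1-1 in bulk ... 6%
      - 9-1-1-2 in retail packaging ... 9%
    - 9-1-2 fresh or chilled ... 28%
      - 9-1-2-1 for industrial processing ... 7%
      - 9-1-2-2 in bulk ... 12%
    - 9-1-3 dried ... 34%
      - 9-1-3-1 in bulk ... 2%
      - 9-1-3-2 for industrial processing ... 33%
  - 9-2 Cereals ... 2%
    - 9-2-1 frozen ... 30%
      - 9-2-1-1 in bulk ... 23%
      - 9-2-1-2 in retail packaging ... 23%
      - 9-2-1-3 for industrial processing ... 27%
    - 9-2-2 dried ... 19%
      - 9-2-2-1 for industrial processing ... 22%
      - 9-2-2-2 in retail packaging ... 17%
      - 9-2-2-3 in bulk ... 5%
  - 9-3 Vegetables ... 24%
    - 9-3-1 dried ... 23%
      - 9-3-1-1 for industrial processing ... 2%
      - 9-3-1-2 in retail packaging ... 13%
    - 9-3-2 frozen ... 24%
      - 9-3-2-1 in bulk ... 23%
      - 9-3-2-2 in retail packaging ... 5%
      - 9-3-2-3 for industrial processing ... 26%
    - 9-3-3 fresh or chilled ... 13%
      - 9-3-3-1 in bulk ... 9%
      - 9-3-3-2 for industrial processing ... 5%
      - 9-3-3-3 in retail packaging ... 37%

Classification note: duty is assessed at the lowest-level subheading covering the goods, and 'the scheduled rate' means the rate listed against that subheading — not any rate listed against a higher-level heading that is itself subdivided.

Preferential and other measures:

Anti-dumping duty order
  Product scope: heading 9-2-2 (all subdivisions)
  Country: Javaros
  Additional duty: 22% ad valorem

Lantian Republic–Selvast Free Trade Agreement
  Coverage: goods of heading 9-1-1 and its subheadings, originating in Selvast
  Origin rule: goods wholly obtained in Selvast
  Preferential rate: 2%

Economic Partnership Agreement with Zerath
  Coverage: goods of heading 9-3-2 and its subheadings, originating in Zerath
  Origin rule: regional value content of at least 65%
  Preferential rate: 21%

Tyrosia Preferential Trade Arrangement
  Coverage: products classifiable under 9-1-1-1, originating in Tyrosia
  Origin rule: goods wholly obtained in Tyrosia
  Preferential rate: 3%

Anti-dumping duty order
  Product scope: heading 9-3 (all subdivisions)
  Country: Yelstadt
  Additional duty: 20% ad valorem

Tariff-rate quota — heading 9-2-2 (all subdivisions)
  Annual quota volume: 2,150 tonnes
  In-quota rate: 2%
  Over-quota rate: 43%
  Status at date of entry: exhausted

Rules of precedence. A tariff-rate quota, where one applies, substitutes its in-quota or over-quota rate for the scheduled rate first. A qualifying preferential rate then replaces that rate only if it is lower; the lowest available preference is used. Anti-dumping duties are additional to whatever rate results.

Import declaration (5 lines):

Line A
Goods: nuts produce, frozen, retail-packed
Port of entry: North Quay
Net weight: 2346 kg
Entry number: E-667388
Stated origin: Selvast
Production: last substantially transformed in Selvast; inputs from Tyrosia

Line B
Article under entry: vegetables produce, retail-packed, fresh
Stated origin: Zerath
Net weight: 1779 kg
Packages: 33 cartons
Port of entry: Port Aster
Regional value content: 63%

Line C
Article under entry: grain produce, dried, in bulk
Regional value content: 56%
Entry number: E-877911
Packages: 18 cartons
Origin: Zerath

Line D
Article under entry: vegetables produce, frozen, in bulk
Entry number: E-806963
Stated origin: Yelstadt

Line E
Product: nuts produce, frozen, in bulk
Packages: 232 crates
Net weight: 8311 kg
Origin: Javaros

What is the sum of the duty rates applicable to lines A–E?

138%

Line A: nuts → 9-1; frozen → 9-1-1; retail-packed → 9-1-1-2. Scheduled 9%. Selvast agreement on 9-1-1: not wholly obtained. → 9%.
Line B: vegetables → 9-3; fresh → 9-3-3; retail-packed → 9-3-3-3. Scheduled 37%. Zerath agreement on 9-3-2: 9-3-3-3 not covered. → 37%.
Line C: grain → 9-2; dried → 9-2-2; in bulk → 9-2-2-3. Scheduled 5%. quota on 9-2-2 exhausted → over-quota 43%; Zerath agreement on 9-3-2: 9-2-2-3 not covered. → 43%.
Line D: vegetables → 9-3; frozen → 9-3-2; in bulk → 9-3-2-1. Scheduled 23%. anti-dumping (Yelstadt, 9-3): +20%; total 23% + 20% = 43%. → 43%.
Line E: nuts → 9-1; frozen → 9-1-1; in bulk → 9-1-1-1. Scheduled 6%. No special measure applies. → 6%.
Sum: 9% + 37% + 43% + 43% + 6% = 138%.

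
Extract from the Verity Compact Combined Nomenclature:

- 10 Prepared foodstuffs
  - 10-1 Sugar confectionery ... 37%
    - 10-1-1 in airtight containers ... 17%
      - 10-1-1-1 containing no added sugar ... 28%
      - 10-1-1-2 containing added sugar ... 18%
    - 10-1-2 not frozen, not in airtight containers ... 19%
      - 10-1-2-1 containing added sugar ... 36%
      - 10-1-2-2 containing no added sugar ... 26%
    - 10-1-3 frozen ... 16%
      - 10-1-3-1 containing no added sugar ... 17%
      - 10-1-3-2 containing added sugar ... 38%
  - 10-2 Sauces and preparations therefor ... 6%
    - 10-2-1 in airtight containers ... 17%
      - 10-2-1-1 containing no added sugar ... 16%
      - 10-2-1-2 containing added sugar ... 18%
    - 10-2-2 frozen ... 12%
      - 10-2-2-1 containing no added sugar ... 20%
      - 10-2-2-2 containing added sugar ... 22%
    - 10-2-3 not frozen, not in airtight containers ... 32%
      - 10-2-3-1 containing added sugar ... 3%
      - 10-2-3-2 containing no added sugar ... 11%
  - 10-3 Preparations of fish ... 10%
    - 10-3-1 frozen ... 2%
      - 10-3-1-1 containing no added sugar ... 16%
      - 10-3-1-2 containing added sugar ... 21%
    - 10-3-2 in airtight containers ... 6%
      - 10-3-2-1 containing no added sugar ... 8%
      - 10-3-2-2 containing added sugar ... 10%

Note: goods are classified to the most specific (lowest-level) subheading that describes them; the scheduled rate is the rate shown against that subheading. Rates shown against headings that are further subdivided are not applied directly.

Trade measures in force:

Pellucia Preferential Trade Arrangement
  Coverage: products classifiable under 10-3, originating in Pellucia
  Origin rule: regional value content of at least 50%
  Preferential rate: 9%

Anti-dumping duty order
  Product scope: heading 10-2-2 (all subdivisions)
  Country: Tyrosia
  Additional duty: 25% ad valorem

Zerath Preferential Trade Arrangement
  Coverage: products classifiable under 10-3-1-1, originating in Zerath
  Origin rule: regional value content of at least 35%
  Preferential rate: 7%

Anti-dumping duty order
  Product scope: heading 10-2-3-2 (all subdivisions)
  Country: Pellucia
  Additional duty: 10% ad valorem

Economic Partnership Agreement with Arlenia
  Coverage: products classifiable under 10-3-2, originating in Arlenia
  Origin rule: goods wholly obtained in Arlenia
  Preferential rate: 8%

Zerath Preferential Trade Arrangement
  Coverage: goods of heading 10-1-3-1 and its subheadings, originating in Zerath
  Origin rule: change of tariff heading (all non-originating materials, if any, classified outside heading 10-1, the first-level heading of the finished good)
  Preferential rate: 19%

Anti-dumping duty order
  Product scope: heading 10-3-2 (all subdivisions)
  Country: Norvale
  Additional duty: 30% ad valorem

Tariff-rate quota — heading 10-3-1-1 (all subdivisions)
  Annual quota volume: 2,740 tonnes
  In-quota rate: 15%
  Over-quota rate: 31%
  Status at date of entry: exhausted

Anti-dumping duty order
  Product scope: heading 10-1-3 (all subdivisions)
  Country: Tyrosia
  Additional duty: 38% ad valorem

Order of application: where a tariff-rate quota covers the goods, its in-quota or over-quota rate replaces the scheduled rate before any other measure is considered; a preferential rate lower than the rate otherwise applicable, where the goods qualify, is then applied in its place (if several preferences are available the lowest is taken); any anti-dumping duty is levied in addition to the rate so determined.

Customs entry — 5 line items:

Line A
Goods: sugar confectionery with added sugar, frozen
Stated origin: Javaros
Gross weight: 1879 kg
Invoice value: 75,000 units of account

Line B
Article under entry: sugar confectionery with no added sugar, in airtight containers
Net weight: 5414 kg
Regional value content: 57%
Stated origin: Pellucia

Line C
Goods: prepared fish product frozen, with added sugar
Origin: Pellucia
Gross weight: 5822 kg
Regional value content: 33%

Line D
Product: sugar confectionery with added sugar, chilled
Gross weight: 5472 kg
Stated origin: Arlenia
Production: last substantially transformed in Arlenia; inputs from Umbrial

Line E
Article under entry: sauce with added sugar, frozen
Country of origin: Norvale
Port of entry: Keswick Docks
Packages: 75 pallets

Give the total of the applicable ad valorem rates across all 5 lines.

Line A: sugar confectionery → 10-1; frozen → 10-1-3; with added sugar → 10-1-3-2. Scheduled 38%. No special measure applies. → 38%.
Line B: sugar confectionery → 10-1; in airtight containers → 10-1-1; with no added sugar → 10-1-1-1. Scheduled 28%. Pellucia agreement on 10-3: 10-1-1-1 not covered. → 28%.
Line C: prepared fish product → 10-3; frozen → 10-3-1; with added sugar → 10-3-1-2. Scheduled 21%. Pellucia agreement on 10-3: RVC < 50%. → 21%.
Line D: sugar confectionery → 10-1; chilled → 10-1-2; with added sugar → 10-1-2-1. Scheduled 36%. Arlenia agreement on 10-3-2: 10-1-2-1 not covered. → 36%.
Line E: sauce → 10-2; frozen → 10-2-2; with added sugar → 10-2-2-2. Scheduled 22%. No special measure applies. → 22%.
Sum: 38% + 28% + 21% + 36% + 22% = 145%.

145%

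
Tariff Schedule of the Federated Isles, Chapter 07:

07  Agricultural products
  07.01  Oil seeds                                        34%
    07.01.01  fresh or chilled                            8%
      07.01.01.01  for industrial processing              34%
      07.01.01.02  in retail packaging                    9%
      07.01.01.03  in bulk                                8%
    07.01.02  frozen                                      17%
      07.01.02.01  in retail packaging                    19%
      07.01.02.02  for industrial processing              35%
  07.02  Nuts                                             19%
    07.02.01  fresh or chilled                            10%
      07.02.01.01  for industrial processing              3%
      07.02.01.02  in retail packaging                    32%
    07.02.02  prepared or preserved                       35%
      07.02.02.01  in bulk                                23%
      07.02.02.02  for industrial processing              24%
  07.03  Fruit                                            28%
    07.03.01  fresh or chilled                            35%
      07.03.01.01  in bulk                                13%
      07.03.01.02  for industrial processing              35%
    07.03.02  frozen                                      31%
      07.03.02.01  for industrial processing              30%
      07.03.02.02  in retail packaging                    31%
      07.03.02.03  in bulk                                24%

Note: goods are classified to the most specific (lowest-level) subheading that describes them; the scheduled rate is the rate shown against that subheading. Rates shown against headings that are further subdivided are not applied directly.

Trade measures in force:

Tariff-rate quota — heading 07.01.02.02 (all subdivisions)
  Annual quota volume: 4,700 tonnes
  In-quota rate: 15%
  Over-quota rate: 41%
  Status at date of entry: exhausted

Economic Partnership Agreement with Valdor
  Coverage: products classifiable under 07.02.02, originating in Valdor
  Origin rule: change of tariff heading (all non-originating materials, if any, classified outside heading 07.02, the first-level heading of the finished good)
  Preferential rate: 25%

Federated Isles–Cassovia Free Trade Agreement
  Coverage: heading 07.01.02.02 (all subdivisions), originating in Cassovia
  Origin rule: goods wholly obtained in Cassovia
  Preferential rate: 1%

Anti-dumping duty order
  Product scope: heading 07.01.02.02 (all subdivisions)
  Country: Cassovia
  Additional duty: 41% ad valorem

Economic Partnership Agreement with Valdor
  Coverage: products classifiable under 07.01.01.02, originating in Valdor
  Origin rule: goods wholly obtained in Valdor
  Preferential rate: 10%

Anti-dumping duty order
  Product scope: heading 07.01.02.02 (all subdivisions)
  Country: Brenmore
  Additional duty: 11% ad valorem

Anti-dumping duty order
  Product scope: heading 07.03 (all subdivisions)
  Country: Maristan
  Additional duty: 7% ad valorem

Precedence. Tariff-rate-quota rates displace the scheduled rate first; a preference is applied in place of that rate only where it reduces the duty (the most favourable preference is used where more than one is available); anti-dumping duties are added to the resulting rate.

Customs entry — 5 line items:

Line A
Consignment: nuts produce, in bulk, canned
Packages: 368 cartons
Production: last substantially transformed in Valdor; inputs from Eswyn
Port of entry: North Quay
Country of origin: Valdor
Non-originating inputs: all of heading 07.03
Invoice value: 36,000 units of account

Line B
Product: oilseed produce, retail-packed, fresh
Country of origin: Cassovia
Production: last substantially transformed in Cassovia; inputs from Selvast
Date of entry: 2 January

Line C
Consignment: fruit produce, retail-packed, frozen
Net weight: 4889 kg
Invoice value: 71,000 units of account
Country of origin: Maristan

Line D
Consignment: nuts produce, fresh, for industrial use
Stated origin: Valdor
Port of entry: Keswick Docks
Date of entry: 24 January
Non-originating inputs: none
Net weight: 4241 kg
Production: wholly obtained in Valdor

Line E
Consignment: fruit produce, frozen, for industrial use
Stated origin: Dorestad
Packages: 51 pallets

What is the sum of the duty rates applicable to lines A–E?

103%

Line A: nuts → 07.02; canned → 07.02.02; in bulk → 07.02.02.01. Scheduled 23%. Valdor agreement on 07.02.02: CTH met → 25% available; Valdor agreement on 07.01.01.02: 07.02.02.01 not covered; preference 25% not lower than 23% → no reduction. → 23%.
Line B: oilseed → 07.01; fresh → 07.01.01; retail-packed → 07.01.01.02. Scheduled 9%. Cassovia agreement on 07.01.02.02: 07.01.01.02 not covered. → 9%.
Line C: fruit → 07.03; frozen → 07.03.02; retail-packed → 07.03.02.02. Scheduled 31%. anti-dumping (Maristan, 07.03): +7%; total 31% + 7% = 38%. → 38%.
Line D: nuts → 07.02; fresh → 07.02.01; for industrial use → 07.02.01.01. Scheduled 3%. Valdor agreement on 07.02.02: 07.02.01.01 not covered; Valdor agreement on 07.01.01.02: 07.02.01.01 not covered. → 3%.
Line E: fruit → 07.03; frozen → 07.03.02; for industrial use → 07.03.02.01. Scheduled 30%. No special measure applies. → 30%.
Sum: 23% + 9% + 38% + 3% + 30% = 103%.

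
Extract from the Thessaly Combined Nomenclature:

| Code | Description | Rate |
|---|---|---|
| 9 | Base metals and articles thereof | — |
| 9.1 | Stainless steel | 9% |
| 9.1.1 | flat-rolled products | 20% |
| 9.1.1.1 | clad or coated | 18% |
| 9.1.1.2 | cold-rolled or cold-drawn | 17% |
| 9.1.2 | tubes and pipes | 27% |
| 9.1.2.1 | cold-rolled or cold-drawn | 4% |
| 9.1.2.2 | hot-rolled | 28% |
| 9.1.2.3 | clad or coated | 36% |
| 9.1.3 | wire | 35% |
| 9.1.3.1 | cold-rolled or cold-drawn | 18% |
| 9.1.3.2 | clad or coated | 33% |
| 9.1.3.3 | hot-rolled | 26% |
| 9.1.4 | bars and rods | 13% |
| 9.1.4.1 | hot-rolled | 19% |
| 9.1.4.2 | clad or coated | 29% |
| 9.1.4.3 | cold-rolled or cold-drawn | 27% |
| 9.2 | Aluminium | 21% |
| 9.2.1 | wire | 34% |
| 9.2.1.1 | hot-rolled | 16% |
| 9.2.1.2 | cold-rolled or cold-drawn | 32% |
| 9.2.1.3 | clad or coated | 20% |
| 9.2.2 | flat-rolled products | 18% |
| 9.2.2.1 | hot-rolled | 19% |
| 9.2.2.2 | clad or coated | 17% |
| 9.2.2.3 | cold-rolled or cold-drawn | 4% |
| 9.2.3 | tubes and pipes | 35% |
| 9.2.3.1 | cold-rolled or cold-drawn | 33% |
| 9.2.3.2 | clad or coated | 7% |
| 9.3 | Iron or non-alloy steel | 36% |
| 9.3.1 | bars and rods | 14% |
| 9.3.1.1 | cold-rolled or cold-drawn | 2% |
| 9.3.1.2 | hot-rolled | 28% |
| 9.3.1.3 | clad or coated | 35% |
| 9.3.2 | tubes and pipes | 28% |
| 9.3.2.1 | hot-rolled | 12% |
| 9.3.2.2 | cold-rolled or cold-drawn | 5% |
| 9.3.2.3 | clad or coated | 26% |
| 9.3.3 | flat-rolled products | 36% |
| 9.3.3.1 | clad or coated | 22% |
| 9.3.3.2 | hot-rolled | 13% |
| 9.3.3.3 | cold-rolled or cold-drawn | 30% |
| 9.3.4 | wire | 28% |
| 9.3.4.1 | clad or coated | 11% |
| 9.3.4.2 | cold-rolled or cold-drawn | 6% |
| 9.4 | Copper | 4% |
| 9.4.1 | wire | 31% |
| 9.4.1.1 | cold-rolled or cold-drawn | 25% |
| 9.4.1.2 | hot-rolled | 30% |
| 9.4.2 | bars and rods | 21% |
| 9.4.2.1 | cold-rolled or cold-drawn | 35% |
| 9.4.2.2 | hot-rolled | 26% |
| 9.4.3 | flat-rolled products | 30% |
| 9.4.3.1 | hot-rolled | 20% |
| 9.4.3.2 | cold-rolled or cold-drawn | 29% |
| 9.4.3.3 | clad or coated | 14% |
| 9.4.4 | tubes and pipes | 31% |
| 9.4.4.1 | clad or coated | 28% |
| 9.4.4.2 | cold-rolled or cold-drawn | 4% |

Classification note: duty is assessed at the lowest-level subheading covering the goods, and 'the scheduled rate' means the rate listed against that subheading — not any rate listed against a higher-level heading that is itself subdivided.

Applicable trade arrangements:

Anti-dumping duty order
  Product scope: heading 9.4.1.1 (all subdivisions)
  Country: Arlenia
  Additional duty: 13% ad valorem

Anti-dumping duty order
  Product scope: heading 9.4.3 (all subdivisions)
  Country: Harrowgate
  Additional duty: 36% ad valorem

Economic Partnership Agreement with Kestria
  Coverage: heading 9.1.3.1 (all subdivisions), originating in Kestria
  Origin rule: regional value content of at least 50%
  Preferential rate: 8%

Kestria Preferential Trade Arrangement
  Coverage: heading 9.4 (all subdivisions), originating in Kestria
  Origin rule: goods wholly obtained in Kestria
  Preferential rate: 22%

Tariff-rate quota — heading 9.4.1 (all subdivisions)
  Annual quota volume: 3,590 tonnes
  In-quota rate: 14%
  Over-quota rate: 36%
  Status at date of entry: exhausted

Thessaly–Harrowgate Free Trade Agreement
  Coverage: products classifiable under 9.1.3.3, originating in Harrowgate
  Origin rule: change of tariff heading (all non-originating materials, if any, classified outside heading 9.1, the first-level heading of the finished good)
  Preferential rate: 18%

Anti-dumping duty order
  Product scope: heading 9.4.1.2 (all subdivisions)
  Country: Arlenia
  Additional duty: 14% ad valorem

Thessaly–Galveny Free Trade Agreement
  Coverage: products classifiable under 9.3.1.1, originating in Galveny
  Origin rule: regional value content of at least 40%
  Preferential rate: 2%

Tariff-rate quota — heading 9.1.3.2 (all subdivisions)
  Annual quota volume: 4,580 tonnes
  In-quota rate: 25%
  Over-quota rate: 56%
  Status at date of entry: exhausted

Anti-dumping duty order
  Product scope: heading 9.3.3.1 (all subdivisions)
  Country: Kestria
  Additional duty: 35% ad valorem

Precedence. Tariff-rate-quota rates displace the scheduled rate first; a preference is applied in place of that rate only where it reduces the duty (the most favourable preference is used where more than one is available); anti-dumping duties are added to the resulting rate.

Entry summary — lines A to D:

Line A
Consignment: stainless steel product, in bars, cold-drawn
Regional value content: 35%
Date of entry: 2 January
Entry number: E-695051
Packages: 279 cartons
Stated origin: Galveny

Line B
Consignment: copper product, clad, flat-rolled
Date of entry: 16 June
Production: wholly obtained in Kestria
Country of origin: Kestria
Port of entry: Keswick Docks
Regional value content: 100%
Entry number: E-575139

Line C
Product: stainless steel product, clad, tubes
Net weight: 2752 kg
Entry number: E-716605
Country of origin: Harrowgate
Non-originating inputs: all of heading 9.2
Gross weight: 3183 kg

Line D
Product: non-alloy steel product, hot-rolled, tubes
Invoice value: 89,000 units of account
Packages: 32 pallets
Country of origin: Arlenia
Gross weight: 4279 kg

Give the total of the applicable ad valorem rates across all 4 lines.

Line A: stainless steel → 9.1; in bars → 9.1.4; cold-drawn → 9.1.4.3. Scheduled 27%. Galveny agreement on 9.3.1.1: 9.1.4.3 not covered. → 27%.
Line B: copper → 9.4; flat-rolled → 9.4.3; clad → 9.4.3.3. Scheduled 14%. Kestria agreement on 9.1.3.1: 9.4.3.3 not covered; Kestria agreement on 9.4: wholly obtained → 22% available; preference 22% not lower than 14% → no reduction. → 14%.
Line C: stainless steel → 9.1; tubes → 9.1.2; clad → 9.1.2.3. Scheduled 36%. Harrowgate agreement on 9.1.3.3: 9.1.2.3 not covered. → 36%.
Line D: non-alloy steel → 9.3; tubes → 9.3.2; hot-rolled → 9.3.2.1. Scheduled 12%. No special measure applies. → 12%.
Sum: 27% + 14% + 36% + 12% = 89%.

89%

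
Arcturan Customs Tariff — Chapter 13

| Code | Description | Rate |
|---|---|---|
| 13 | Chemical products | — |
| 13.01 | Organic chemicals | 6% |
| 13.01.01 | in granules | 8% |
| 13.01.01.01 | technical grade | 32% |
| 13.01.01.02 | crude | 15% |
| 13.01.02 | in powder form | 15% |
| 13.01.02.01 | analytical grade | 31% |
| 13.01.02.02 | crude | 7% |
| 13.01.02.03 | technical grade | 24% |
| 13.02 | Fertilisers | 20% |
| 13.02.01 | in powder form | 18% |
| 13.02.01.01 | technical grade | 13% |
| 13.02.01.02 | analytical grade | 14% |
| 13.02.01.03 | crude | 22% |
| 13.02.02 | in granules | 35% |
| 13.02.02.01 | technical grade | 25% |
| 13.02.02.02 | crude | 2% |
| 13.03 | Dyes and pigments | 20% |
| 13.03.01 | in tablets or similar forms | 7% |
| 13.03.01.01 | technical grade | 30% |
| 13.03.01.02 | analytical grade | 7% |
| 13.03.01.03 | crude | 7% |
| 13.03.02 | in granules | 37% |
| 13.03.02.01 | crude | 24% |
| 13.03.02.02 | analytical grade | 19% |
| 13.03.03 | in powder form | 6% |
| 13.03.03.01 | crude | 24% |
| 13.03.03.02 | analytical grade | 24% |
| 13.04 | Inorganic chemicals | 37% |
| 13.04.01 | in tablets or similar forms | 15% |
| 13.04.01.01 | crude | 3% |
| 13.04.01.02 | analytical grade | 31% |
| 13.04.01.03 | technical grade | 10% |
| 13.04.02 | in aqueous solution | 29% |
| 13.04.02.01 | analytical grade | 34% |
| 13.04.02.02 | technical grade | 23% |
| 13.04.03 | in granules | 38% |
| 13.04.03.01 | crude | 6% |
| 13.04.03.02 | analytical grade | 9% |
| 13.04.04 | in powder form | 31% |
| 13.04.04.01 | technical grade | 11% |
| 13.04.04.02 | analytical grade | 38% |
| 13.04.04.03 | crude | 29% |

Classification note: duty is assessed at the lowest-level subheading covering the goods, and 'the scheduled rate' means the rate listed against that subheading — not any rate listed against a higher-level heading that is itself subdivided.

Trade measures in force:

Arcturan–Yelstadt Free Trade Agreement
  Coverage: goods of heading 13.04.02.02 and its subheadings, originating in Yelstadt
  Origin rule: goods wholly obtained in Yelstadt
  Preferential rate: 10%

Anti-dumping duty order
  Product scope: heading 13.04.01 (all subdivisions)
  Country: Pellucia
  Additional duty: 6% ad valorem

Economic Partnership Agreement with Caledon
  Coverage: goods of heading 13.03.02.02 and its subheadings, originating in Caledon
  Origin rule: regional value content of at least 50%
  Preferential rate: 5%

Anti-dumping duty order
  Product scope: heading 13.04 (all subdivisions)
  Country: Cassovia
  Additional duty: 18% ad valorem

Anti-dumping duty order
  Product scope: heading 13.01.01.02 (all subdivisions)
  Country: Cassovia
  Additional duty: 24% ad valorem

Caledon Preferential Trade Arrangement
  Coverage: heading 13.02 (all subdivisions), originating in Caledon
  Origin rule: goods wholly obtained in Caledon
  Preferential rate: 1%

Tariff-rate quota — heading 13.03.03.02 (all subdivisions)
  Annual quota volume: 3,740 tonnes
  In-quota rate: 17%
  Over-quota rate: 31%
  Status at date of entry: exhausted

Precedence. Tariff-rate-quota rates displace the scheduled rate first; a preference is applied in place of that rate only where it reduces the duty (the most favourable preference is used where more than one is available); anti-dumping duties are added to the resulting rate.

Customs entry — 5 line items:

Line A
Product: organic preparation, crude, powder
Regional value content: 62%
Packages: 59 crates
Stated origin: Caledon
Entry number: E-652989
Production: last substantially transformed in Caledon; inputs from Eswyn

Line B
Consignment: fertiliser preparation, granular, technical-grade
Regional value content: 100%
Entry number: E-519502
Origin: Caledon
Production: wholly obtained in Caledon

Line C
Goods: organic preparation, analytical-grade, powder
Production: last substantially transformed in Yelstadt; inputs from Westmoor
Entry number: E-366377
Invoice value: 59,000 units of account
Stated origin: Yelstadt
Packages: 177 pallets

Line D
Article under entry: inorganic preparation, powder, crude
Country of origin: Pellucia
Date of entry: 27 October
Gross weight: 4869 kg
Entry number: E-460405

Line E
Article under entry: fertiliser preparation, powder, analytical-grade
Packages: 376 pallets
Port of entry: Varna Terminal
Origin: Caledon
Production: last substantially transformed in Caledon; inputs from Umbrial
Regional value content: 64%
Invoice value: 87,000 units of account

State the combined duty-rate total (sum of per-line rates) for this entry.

Line A: organic → 13.01; powder → 13.01.02; crude → 13.01.02.02. Scheduled 7%. Caledon agreement on 13.03.02.02: 13.01.02.02 not covered; Caledon agreement on 13.02: 13.01.02.02 not covered. → 7%.
Line B: fertiliser → 13.02; granular → 13.02.02; technical-grade → 13.02.02.01. Scheduled 25%. Caledon agreement on 13.03.02.02: 13.02.02.01 not covered; Caledon agreement on 13.02: wholly obtained → 1% available; preferential 1%. → 1%.
Line C: organic → 13.01; powder → 13.01.02; analytical-grade → 13.01.02.01. Scheduled 31%. Yelstadt agreement on 13.04.02.02: 13.01.02.01 not covered. → 31%.
Line D: inorganic → 13.04; powder → 13.04.04; crude → 13.04.04.03. Scheduled 29%. No special measure applies. → 29%.
Line E: fertiliser → 13.02; powder → 13.02.01; analytical-grade → 13.02.01.02. Scheduled 14%. Caledon agreement on 13.03.02.02: 13.02.01.02 not covered; Caledon agreement on 13.02: not wholly obtained. → 14%.
Sum: 7% + 1% + 31% + 29% + 14% = 82%.

82%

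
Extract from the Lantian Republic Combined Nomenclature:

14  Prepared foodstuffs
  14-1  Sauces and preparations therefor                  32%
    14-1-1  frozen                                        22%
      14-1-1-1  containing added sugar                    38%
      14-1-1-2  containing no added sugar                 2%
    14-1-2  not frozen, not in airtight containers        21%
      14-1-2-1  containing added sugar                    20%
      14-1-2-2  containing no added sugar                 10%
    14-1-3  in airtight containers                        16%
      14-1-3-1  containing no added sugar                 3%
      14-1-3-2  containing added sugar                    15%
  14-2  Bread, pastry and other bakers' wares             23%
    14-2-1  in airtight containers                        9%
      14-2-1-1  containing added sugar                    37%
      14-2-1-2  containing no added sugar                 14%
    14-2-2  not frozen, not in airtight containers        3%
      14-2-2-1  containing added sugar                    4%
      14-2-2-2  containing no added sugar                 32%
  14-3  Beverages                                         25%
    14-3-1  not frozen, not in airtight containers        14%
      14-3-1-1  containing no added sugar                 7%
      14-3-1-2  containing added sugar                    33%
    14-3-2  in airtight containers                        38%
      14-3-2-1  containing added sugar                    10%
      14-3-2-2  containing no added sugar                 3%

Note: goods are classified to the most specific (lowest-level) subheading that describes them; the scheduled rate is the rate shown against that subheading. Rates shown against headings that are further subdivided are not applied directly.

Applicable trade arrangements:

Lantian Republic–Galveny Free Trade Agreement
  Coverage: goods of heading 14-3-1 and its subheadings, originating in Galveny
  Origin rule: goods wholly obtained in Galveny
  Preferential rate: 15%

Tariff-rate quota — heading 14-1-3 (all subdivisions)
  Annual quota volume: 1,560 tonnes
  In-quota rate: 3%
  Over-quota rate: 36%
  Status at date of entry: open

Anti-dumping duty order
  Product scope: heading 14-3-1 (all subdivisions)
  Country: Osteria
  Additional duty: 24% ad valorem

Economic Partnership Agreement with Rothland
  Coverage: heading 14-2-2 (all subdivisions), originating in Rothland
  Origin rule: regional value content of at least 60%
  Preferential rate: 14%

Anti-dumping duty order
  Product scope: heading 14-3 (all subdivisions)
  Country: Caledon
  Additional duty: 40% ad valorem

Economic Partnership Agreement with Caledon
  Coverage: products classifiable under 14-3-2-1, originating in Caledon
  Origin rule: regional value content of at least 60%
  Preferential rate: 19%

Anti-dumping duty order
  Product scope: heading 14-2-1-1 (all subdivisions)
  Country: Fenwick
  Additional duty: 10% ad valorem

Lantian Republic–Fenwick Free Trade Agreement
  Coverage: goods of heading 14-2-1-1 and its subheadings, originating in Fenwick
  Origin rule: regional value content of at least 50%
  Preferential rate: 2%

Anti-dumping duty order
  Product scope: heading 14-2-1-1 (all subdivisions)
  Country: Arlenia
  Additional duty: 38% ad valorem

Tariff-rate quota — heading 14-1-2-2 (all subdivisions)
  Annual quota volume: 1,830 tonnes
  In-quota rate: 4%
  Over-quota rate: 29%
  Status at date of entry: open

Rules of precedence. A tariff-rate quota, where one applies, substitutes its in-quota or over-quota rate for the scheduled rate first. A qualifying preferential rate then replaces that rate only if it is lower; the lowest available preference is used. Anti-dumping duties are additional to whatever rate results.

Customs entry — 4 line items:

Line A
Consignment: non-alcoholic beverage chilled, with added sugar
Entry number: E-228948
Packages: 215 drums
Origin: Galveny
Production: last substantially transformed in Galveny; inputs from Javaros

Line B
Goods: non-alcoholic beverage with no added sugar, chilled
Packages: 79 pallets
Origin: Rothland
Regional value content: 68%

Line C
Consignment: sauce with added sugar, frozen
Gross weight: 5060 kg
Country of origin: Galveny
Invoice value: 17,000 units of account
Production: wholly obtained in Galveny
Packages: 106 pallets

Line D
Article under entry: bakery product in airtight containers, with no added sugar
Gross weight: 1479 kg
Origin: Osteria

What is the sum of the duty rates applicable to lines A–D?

92%

Line A: non-alcoholic beverage → 14-3; chilled → 14-3-1; with added sugar → 14-3-1-2. Scheduled 33%. Galveny agreement on 14-3-1: not wholly obtained. → 33%.
Line B: non-alcoholic beverage → 14-3; chilled → 14-3-1; with no added sugar → 14-3-1-1. Scheduled 7%. Rothland agreement on 14-2-2: 14-3-1-1 not covered. → 7%.
Line C: sauce → 14-1; frozen → 14-1-1; with added sugar → 14-1-1-1. Scheduled 38%. Galveny agreement on 14-3-1: 14-1-1-1 not covered. → 38%.
Line D: bakery product → 14-2; in airtight containers → 14-2-1; with no added sugar → 14-2-1-2. Scheduled 14%. No special measure applies. → 14%.
Sum: 33% + 7% + 38% + 14% = 92%.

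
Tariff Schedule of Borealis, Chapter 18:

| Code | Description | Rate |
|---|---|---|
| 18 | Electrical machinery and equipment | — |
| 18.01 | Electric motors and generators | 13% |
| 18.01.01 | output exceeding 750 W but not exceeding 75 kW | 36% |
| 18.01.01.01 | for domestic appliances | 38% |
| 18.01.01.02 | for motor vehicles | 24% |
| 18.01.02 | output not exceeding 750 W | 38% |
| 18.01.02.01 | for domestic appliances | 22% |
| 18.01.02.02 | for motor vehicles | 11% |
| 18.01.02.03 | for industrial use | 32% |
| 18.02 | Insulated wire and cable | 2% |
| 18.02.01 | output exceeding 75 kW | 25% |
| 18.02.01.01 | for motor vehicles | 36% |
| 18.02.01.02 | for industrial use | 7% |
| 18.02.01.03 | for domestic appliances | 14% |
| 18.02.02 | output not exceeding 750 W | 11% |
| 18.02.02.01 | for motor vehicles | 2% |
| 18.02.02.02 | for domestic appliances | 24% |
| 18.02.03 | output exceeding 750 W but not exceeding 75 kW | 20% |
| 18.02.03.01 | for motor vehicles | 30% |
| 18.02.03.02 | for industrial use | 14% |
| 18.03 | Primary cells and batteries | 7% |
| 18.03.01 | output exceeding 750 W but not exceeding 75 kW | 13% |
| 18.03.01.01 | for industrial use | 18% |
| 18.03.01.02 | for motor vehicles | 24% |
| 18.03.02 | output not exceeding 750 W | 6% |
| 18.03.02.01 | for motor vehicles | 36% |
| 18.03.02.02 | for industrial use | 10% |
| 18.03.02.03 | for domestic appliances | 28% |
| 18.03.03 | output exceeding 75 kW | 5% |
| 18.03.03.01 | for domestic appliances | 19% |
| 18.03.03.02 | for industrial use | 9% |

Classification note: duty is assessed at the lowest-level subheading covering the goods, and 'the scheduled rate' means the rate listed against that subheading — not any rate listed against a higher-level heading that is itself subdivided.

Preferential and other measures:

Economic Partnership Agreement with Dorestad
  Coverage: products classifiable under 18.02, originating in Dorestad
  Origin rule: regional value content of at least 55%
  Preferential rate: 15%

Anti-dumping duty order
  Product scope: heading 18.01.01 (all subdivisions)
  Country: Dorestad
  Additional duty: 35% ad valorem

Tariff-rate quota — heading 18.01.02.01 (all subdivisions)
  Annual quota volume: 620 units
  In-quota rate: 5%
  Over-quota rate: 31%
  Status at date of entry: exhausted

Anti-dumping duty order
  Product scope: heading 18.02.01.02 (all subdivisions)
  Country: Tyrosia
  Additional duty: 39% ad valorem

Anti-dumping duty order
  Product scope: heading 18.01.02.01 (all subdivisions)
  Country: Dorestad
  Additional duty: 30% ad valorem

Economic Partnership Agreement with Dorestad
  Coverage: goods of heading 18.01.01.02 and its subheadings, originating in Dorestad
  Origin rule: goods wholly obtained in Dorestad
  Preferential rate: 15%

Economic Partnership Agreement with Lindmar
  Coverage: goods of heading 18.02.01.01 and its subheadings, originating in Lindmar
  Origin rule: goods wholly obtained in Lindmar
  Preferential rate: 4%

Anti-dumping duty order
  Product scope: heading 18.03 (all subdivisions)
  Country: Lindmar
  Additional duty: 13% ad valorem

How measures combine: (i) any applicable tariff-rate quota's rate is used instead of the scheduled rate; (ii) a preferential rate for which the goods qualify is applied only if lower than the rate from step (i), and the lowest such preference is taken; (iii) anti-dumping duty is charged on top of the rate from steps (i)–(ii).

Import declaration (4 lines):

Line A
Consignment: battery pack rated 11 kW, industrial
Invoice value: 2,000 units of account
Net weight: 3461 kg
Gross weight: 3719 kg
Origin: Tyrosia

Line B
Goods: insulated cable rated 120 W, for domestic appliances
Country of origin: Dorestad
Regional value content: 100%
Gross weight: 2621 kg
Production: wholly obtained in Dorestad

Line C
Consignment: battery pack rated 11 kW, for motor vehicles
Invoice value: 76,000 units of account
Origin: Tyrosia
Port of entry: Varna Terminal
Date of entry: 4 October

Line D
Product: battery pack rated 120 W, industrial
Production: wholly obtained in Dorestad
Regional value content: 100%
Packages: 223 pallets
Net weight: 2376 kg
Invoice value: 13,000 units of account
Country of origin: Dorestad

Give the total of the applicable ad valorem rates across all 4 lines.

Line A: battery pack → 18.03; rated 11 kW → 18.03.01; industrial → 18.03.01.01. Scheduled 18%. No special measure applies. → 18%.
Line B: insulated cable → 18.02; rated 120 W → 18.02.02; for domestic appliances → 18.02.02.02. Scheduled 24%. Dorestad agreement on 18.02: RVC ≥ 55% → 15% available; Dorestad agreement on 18.01.01.02: 18.02.02.02 not covered; preferential 15%. → 15%.
Line C: battery pack → 18.03; rated 11 kW → 18.03.01; for motor vehicles → 18.03.01.02. Scheduled 24%. No special measure applies. → 24%.
Line D: battery pack → 18.03; rated 120 W → 18.03.02; industrial → 18.03.02.02. Scheduled 10%. Dorestad agreement on 18.02: 18.03.02.02 not covered; Dorestad agreement on 18.01.01.02: 18.03.02.02 not covered. → 10%.
Sum: 18% + 15% + 24% + 10% = 67%.

67%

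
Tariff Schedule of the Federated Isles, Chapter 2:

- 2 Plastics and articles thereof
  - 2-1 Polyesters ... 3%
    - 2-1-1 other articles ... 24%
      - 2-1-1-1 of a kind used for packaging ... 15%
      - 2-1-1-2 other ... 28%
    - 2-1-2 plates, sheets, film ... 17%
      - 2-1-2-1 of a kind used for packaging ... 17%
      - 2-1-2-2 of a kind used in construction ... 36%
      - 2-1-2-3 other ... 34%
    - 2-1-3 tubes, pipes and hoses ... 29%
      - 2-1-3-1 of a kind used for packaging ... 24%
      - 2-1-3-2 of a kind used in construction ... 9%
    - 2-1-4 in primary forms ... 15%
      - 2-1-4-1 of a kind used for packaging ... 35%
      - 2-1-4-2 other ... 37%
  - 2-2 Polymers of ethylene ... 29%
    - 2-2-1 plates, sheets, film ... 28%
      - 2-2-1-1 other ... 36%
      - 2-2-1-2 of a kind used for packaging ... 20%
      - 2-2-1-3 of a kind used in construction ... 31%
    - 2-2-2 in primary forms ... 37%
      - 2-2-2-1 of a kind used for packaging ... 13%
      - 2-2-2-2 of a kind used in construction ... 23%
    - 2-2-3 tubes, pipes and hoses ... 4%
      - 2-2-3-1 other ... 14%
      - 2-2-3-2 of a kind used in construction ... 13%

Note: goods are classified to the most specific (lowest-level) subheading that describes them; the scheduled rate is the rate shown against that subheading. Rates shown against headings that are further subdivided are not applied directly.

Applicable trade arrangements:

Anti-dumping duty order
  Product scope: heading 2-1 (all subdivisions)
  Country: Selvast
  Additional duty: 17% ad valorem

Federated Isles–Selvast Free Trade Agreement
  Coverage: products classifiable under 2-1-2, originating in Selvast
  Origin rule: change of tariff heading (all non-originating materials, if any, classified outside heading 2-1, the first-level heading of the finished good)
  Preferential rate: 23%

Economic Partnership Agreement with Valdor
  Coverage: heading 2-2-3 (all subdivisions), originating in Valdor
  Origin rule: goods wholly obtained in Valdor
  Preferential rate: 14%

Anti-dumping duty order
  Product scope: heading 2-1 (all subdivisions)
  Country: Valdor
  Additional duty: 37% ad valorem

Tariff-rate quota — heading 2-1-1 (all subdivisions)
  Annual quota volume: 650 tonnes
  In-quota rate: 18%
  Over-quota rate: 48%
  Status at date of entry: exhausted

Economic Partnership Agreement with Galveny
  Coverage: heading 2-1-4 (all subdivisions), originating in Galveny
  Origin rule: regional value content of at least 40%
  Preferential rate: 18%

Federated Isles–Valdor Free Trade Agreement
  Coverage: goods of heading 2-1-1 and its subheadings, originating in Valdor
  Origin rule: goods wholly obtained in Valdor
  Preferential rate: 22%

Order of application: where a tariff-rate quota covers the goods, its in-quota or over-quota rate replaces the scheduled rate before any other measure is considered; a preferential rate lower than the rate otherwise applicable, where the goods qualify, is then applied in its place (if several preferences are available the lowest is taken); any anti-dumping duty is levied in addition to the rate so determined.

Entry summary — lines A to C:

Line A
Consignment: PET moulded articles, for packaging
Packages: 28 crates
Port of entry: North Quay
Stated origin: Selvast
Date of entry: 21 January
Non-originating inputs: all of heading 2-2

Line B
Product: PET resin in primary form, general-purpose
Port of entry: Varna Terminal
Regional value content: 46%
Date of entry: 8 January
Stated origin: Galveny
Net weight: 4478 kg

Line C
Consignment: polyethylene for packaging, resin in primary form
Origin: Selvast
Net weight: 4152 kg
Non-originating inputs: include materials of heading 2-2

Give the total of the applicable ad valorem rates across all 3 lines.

96%

Line A: PET → 2-1; moulded articles → 2-1-1; for packaging → 2-1-1-1. Scheduled 15%. quota on 2-1-1 exhausted → over-quota 48%; Selvast agreement on 2-1-2: 2-1-1-1 not covered; anti-dumping (Selvast, 2-1): +17%; total 48% + 17% = 65%. → 65%.
Line B: PET → 2-1; resin in primary form → 2-1-4; general-purpose → 2-1-4-2. Scheduled 37%. Galveny agreement on 2-1-4: RVC ≥ 40% → 18% available; preferential 18%. → 18%.
Line C: polyethylene → 2-2; resin in primary form → 2-2-2; for packaging → 2-2-2-1. Scheduled 13%. Selvast agreement on 2-1-2: 2-2-2-1 not covered. → 13%.
Sum: 65% + 18% + 13% = 96%.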